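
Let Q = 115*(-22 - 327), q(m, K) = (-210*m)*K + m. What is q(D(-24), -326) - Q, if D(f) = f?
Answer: -1602929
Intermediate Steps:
q(m, K) = m - 210*K*m (q(m, K) = -210*K*m + m = m - 210*K*m)
Q = -40135 (Q = 115*(-349) = -40135)
q(D(-24), -326) - Q = -24*(1 - 210*(-326)) - 1*(-40135) = -24*(1 + 68460) + 40135 = -24*68461 + 40135 = -1643064 + 40135 = -1602929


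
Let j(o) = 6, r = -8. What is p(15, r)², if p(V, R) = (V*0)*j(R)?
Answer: 0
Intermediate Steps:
p(V, R) = 0 (p(V, R) = (V*0)*6 = 0*6 = 0)
p(15, r)² = 0² = 0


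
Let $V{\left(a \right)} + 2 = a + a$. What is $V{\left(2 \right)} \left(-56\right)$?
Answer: $-112$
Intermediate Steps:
$V{\left(a \right)} = -2 + 2 a$ ($V{\left(a \right)} = -2 + \left(a + a\right) = -2 + 2 a$)
$V{\left(2 \right)} \left(-56\right) = \left(-2 + 2 \cdot 2\right) \left(-56\right) = \left(-2 + 4\right) \left(-56\right) = 2 \left(-56\right) = -112$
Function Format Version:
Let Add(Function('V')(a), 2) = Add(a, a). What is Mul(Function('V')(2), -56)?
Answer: -112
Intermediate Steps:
Function('V')(a) = Add(-2, Mul(2, a)) (Function('V')(a) = Add(-2, Add(a, a)) = Add(-2, Mul(2, a)))
Mul(Function('V')(2), -56) = Mul(Add(-2, Mul(2, 2)), -56) = Mul(Add(-2, 4), -56) = Mul(2, -56) = -112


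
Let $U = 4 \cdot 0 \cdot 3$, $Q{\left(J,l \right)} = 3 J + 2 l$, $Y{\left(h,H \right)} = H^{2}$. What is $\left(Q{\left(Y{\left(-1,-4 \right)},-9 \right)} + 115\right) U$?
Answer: $0$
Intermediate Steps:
$Q{\left(J,l \right)} = 2 l + 3 J$
$U = 0$ ($U = 0 \cdot 3 = 0$)
$\left(Q{\left(Y{\left(-1,-4 \right)},-9 \right)} + 115\right) U = \left(\left(2 \left(-9\right) + 3 \left(-4\right)^{2}\right) + 115\right) 0 = \left(\left(-18 + 3 \cdot 16\right) + 115\right) 0 = \left(\left(-18 + 48\right) + 115\right) 0 = \left(30 + 115\right) 0 = 145 \cdot 0 = 0$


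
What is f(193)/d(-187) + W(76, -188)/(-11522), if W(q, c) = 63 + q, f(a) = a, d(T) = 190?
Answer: 549334/547295 ≈ 1.0037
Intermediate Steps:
f(193)/d(-187) + W(76, -188)/(-11522) = 193/190 + (63 + 76)/(-11522) = 193*(1/190) + 139*(-1/11522) = 193/190 - 139/11522 = 549334/547295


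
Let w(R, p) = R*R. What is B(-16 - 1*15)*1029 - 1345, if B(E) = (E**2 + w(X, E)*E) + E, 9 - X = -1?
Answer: -2234275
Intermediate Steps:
X = 10 (X = 9 - 1*(-1) = 9 + 1 = 10)
w(R, p) = R**2
B(E) = E**2 + 101*E (B(E) = (E**2 + 10**2*E) + E = (E**2 + 100*E) + E = E**2 + 101*E)
B(-16 - 1*15)*1029 - 1345 = ((-16 - 1*15)*(101 + (-16 - 1*15)))*1029 - 1345 = ((-16 - 15)*(101 + (-16 - 15)))*1029 - 1345 = -31*(101 - 31)*1029 - 1345 = -31*70*1029 - 1345 = -2170*1029 - 1345 = -2232930 - 1345 = -2234275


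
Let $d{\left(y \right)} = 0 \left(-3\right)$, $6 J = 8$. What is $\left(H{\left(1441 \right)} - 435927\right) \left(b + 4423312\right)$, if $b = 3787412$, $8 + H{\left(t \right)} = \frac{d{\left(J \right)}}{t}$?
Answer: $-3579341966940$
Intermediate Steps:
$J = \frac{4}{3}$ ($J = \frac{1}{6} \cdot 8 = \frac{4}{3} \approx 1.3333$)
$d{\left(y \right)} = 0$
$H{\left(t \right)} = -8$ ($H{\left(t \right)} = -8 + \frac{0}{t} = -8 + 0 = -8$)
$\left(H{\left(1441 \right)} - 435927\right) \left(b + 4423312\right) = \left(-8 - 435927\right) \left(3787412 + 4423312\right) = \left(-435935\right) 8210724 = -3579341966940$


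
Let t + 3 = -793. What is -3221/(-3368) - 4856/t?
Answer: 4729731/670232 ≈ 7.0569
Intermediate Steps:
t = -796 (t = -3 - 793 = -796)
-3221/(-3368) - 4856/t = -3221/(-3368) - 4856/(-796) = -3221*(-1/3368) - 4856*(-1/796) = 3221/3368 + 1214/199 = 4729731/670232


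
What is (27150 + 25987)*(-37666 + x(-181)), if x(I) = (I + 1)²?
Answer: -279819442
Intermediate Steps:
x(I) = (1 + I)²
(27150 + 25987)*(-37666 + x(-181)) = (27150 + 25987)*(-37666 + (1 - 181)²) = 53137*(-37666 + (-180)²) = 53137*(-37666 + 32400) = 53137*(-5266) = -279819442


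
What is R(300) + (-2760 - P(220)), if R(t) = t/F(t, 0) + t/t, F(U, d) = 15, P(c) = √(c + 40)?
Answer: -2739 - 2*√65 ≈ -2755.1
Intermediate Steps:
P(c) = √(40 + c)
R(t) = 1 + t/15 (R(t) = t/15 + t/t = t*(1/15) + 1 = t/15 + 1 = 1 + t/15)
R(300) + (-2760 - P(220)) = (1 + (1/15)*300) + (-2760 - √(40 + 220)) = (1 + 20) + (-2760 - √260) = 21 + (-2760 - 2*√65) = -2739 - 2*√65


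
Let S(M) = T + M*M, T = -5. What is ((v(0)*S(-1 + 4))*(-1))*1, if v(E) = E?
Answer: 0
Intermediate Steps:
S(M) = -5 + M² (S(M) = -5 + M*M = -5 + M²)
((v(0)*S(-1 + 4))*(-1))*1 = ((0*(-5 + (-1 + 4)²))*(-1))*1 = ((0*(-5 + 3²))*(-1))*1 = ((0*(-5 + 9))*(-1))*1 = ((0*4)*(-1))*1 = (0*(-1))*1 = 0*1 = 0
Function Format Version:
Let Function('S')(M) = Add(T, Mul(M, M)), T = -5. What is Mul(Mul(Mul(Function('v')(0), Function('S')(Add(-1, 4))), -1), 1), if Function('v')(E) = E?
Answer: 0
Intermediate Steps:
Function('S')(M) = Add(-5, Pow(M, 2)) (Function('S')(M) = Add(-5, Mul(M, M)) = Add(-5, Pow(M, 2)))
Mul(Mul(Mul(Function('v')(0), Function('S')(Add(-1, 4))), -1), 1) = Mul(Mul(Mul(0, Add(-5, Pow(Add(-1, 4), 2))), -1), 1) = Mul(Mul(Mul(0, Add(-5, Pow(3, 2))), -1), 1) = Mul(Mul(Mul(0, Add(-5, 9)), -1), 1) = Mul(Mul(Mul(0, 4), -1), 1) = Mul(Mul(0, -1), 1) = Mul(0, 1) = 0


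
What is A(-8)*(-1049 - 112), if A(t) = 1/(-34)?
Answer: 1161/34 ≈ 34.147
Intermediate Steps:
A(t) = -1/34
A(-8)*(-1049 - 112) = -(-1049 - 112)/34 = -1/34*(-1161) = 1161/34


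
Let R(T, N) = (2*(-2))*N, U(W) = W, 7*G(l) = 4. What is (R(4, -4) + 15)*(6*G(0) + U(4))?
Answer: 1612/7 ≈ 230.29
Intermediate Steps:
G(l) = 4/7 (G(l) = (⅐)*4 = 4/7)
R(T, N) = -4*N
(R(4, -4) + 15)*(6*G(0) + U(4)) = (-4*(-4) + 15)*(6*(4/7) + 4) = (16 + 15)*(24/7 + 4) = 31*(52/7) = 1612/7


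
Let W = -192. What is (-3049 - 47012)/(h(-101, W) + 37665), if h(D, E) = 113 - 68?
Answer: -16687/12570 ≈ -1.3275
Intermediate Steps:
h(D, E) = 45
(-3049 - 47012)/(h(-101, W) + 37665) = (-3049 - 47012)/(45 + 37665) = -50061/37710 = -50061*1/37710 = -16687/12570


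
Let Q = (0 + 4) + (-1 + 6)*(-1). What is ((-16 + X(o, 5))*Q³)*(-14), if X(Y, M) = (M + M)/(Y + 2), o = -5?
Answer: -812/3 ≈ -270.67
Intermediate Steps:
X(Y, M) = 2*M/(2 + Y) (X(Y, M) = (2*M)/(2 + Y) = 2*M/(2 + Y))
Q = -1 (Q = 4 + 5*(-1) = 4 - 5 = -1)
((-16 + X(o, 5))*Q³)*(-14) = ((-16 + 2*5/(2 - 5))*(-1)³)*(-14) = ((-16 + 2*5/(-3))*(-1))*(-14) = ((-16 + 2*5*(-⅓))*(-1))*(-14) = ((-16 - 10/3)*(-1))*(-14) = -58/3*(-1)*(-14) = (58/3)*(-14) = -812/3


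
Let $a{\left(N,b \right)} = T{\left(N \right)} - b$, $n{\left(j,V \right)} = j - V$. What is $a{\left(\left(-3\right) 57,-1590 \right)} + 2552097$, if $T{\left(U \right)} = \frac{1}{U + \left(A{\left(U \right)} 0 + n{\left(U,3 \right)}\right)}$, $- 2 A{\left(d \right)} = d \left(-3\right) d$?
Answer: $\frac{881022014}{345} \approx 2.5537 \cdot 10^{6}$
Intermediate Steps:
$A{\left(d \right)} = \frac{3 d^{2}}{2}$ ($A{\left(d \right)} = - \frac{d \left(-3\right) d}{2} = - \frac{- 3 d d}{2} = - \frac{\left(-3\right) d^{2}}{2} = \frac{3 d^{2}}{2}$)
$T{\left(U \right)} = \frac{1}{-3 + 2 U}$ ($T{\left(U \right)} = \frac{1}{U + \left(\frac{3 U^{2}}{2} \cdot 0 + \left(U - 3\right)\right)} = \frac{1}{U + \left(0 + \left(U - 3\right)\right)} = \frac{1}{U + \left(0 + \left(-3 + U\right)\right)} = \frac{1}{U + \left(-3 + U\right)} = \frac{1}{-3 + 2 U}$)
$a{\left(N,b \right)} = \frac{1}{-3 + 2 N} - b$
$a{\left(\left(-3\right) 57,-1590 \right)} + 2552097 = \left(\frac{1}{-3 + 2 \left(\left(-3\right) 57\right)} - -1590\right) + 2552097 = \left(\frac{1}{-3 + 2 \left(-171\right)} + 1590\right) + 2552097 = \left(\frac{1}{-3 - 342} + 1590\right) + 2552097 = \left(\frac{1}{-345} + 1590\right) + 2552097 = \left(- \frac{1}{345} + 1590\right) + 2552097 = \frac{548549}{345} + 2552097 = \frac{881022014}{345}$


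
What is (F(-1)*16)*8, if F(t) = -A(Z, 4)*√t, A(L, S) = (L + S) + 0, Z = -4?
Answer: 0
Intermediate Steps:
A(L, S) = L + S
F(t) = 0 (F(t) = -(-4 + 4)*√t = -0*√t = -1*0 = 0)
(F(-1)*16)*8 = (0*16)*8 = 0*8 = 0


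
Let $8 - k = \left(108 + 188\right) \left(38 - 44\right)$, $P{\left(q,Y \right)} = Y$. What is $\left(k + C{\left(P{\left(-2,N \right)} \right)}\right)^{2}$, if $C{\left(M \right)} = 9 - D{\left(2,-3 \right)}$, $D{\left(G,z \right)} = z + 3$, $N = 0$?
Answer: $3214849$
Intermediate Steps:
$D{\left(G,z \right)} = 3 + z$
$C{\left(M \right)} = 9$ ($C{\left(M \right)} = 9 - \left(3 - 3\right) = 9 - 0 = 9 + 0 = 9$)
$k = 1784$ ($k = 8 - \left(108 + 188\right) \left(38 - 44\right) = 8 - 296 \left(-6\right) = 8 - -1776 = 8 + 1776 = 1784$)
$\left(k + C{\left(P{\left(-2,N \right)} \right)}\right)^{2} = \left(1784 + 9\right)^{2} = 1793^{2} = 3214849$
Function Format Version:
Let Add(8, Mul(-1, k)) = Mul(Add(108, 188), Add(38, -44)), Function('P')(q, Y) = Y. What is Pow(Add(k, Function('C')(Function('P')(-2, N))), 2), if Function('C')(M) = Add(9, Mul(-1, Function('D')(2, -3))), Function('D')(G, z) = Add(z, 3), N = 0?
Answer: 3214849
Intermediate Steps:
Function('D')(G, z) = Add(3, z)
Function('C')(M) = 9 (Function('C')(M) = Add(9, Mul(-1, Add(3, -3))) = Add(9, Mul(-1, 0)) = Add(9, 0) = 9)
k = 1784 (k = Add(8, Mul(-1, Mul(Add(108, 188), Add(38, -44)))) = Add(8, Mul(-1, Mul(296, -6))) = Add(8, Mul(-1, -1776)) = Add(8, 1776) = 1784)
Pow(Add(k, Function('C')(Function('P')(-2, N))), 2) = Pow(Add(1784, 9), 2) = Pow(1793, 2) = 3214849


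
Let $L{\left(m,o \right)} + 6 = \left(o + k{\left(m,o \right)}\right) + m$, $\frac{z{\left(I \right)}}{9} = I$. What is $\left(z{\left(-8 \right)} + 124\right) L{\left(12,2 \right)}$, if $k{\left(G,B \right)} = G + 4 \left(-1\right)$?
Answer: $832$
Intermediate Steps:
$z{\left(I \right)} = 9 I$
$k{\left(G,B \right)} = -4 + G$ ($k{\left(G,B \right)} = G - 4 = -4 + G$)
$L{\left(m,o \right)} = -10 + o + 2 m$ ($L{\left(m,o \right)} = -6 + \left(\left(o + \left(-4 + m\right)\right) + m\right) = -6 + \left(\left(-4 + m + o\right) + m\right) = -6 + \left(-4 + o + 2 m\right) = -10 + o + 2 m$)
$\left(z{\left(-8 \right)} + 124\right) L{\left(12,2 \right)} = \left(9 \left(-8\right) + 124\right) \left(-10 + 2 + 2 \cdot 12\right) = \left(-72 + 124\right) \left(-10 + 2 + 24\right) = 52 \cdot 16 = 832$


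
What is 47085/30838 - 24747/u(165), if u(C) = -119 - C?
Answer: 388260063/4378996 ≈ 88.664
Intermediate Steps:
47085/30838 - 24747/u(165) = 47085/30838 - 24747/(-119 - 1*165) = 47085*(1/30838) - 24747/(-119 - 165) = 47085/30838 - 24747/(-284) = 47085/30838 - 24747*(-1/284) = 47085/30838 + 24747/284 = 388260063/4378996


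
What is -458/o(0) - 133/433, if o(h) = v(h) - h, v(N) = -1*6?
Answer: 98758/1299 ≈ 76.026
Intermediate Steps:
v(N) = -6
o(h) = -6 - h
-458/o(0) - 133/433 = -458/(-6 - 1*0) - 133/433 = -458/(-6 + 0) - 133*1/433 = -458/(-6) - 133/433 = -458*(-⅙) - 133/433 = 229/3 - 133/433 = 98758/1299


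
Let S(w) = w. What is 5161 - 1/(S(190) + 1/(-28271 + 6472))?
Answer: 21375854450/4141809 ≈ 5161.0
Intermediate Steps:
5161 - 1/(S(190) + 1/(-28271 + 6472)) = 5161 - 1/(190 + 1/(-28271 + 6472)) = 5161 - 1/(190 + 1/(-21799)) = 5161 - 1/(190 - 1/21799) = 5161 - 1/4141809/21799 = 5161 - 1*21799/4141809 = 5161 - 21799/4141809 = 21375854450/4141809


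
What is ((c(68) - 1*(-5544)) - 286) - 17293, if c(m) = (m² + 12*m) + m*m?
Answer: -1971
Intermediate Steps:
c(m) = 2*m² + 12*m (c(m) = (m² + 12*m) + m² = 2*m² + 12*m)
((c(68) - 1*(-5544)) - 286) - 17293 = ((2*68*(6 + 68) - 1*(-5544)) - 286) - 17293 = ((2*68*74 + 5544) - 286) - 17293 = ((10064 + 5544) - 286) - 17293 = (15608 - 286) - 17293 = 15322 - 17293 = -1971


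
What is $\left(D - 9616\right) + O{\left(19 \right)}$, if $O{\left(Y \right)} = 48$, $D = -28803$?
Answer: $-38371$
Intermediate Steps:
$\left(D - 9616\right) + O{\left(19 \right)} = \left(-28803 - 9616\right) + 48 = -38419 + 48 = -38371$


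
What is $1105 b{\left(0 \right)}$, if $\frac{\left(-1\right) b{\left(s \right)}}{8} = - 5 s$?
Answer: $0$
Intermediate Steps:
$b{\left(s \right)} = 40 s$ ($b{\left(s \right)} = - 8 \left(- 5 s\right) = 40 s$)
$1105 b{\left(0 \right)} = 1105 \cdot 40 \cdot 0 = 1105 \cdot 0 = 0$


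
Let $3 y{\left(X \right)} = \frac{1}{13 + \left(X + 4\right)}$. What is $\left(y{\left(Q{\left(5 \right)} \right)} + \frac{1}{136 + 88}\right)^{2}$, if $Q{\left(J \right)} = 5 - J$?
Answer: $\frac{75625}{130507776} \approx 0.00057947$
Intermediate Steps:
$y{\left(X \right)} = \frac{1}{3 \left(17 + X\right)}$ ($y{\left(X \right)} = \frac{1}{3 \left(13 + \left(X + 4\right)\right)} = \frac{1}{3 \left(13 + \left(4 + X\right)\right)} = \frac{1}{3 \left(17 + X\right)}$)
$\left(y{\left(Q{\left(5 \right)} \right)} + \frac{1}{136 + 88}\right)^{2} = \left(\frac{1}{3 \left(17 + \left(5 - 5\right)\right)} + \frac{1}{136 + 88}\right)^{2} = \left(\frac{1}{3 \left(17 + \left(5 - 5\right)\right)} + \frac{1}{224}\right)^{2} = \left(\frac{1}{3 \left(17 + 0\right)} + \frac{1}{224}\right)^{2} = \left(\frac{1}{3 \cdot 17} + \frac{1}{224}\right)^{2} = \left(\frac{1}{3} \cdot \frac{1}{17} + \frac{1}{224}\right)^{2} = \left(\frac{1}{51} + \frac{1}{224}\right)^{2} = \left(\frac{275}{11424}\right)^{2} = \frac{75625}{130507776}$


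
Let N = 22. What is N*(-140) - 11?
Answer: -3091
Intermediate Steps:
N*(-140) - 11 = 22*(-140) - 11 = -3080 - 11 = -3091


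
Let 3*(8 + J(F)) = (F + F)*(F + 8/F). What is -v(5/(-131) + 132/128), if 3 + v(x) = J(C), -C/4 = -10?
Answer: -1061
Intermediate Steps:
C = 40 (C = -4*(-10) = 40)
J(F) = -8 + 2*F*(F + 8/F)/3 (J(F) = -8 + ((F + F)*(F + 8/F))/3 = -8 + ((2*F)*(F + 8/F))/3 = -8 + (2*F*(F + 8/F))/3 = -8 + 2*F*(F + 8/F)/3)
v(x) = 1061 (v(x) = -3 + (-8/3 + (2/3)*40**2) = -3 + (-8/3 + (2/3)*1600) = -3 + (-8/3 + 3200/3) = -3 + 1064 = 1061)
-v(5/(-131) + 132/128) = -1*1061 = -1061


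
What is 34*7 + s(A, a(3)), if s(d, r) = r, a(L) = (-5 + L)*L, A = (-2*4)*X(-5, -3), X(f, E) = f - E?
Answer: 232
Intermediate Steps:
A = 16 (A = (-2*4)*(-5 - 1*(-3)) = -8*(-5 + 3) = -8*(-2) = 16)
a(L) = L*(-5 + L)
34*7 + s(A, a(3)) = 34*7 + 3*(-5 + 3) = 238 + 3*(-2) = 238 - 6 = 232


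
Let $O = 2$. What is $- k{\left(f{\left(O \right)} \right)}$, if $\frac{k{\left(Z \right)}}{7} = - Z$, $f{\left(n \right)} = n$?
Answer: $14$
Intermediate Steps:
$k{\left(Z \right)} = - 7 Z$ ($k{\left(Z \right)} = 7 \left(- Z\right) = - 7 Z$)
$- k{\left(f{\left(O \right)} \right)} = - \left(-7\right) 2 = \left(-1\right) \left(-14\right) = 14$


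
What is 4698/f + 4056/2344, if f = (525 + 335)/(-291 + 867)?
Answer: 198327021/62995 ≈ 3148.3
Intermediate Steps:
f = 215/144 (f = 860/576 = 860*(1/576) = 215/144 ≈ 1.4931)
4698/f + 4056/2344 = 4698/(215/144) + 4056/2344 = 4698*(144/215) + 4056*(1/2344) = 676512/215 + 507/293 = 198327021/62995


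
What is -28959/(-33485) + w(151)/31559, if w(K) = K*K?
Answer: 11108666/6998365 ≈ 1.5873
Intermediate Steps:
w(K) = K²
-28959/(-33485) + w(151)/31559 = -28959/(-33485) + 151²/31559 = -28959*(-1/33485) + 22801*(1/31559) = 28959/33485 + 151/209 = 11108666/6998365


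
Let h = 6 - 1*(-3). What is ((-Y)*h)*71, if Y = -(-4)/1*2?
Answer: -5112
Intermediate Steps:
h = 9 (h = 6 + 3 = 9)
Y = 8 (Y = -(-4)*2 = -4*(-1)*2 = 4*2 = 8)
((-Y)*h)*71 = (-1*8*9)*71 = -8*9*71 = -72*71 = -5112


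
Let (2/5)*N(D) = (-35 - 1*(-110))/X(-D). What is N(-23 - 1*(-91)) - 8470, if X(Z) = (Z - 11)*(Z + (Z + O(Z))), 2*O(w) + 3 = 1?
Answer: -183341245/21646 ≈ -8470.0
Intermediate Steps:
O(w) = -1 (O(w) = -3/2 + (½)*1 = -3/2 + ½ = -1)
X(Z) = (-1 + 2*Z)*(-11 + Z) (X(Z) = (Z - 11)*(Z + (Z - 1)) = (-11 + Z)*(Z + (-1 + Z)) = (-11 + Z)*(-1 + 2*Z) = (-1 + 2*Z)*(-11 + Z))
N(D) = 375/(2*(11 + 2*D² + 23*D)) (N(D) = 5*((-35 - 1*(-110))/(11 - (-23)*D + 2*(-D)²))/2 = 5*((-35 + 110)/(11 + 23*D + 2*D²))/2 = 5*(75/(11 + 2*D² + 23*D))/2 = 375/(2*(11 + 2*D² + 23*D)))
N(-23 - 1*(-91)) - 8470 = 375/(2*(11 + 2*(-23 - 1*(-91))² + 23*(-23 - 1*(-91)))) - 8470 = 375/(2*(11 + 2*(-23 + 91)² + 23*(-23 + 91))) - 8470 = 375/(2*(11 + 2*68² + 23*68)) - 8470 = 375/(2*(11 + 2*4624 + 1564)) - 8470 = 375/(2*(11 + 9248 + 1564)) - 8470 = (375/2)/10823 - 8470 = (375/2)*(1/10823) - 8470 = 375/21646 - 8470 = -183341245/21646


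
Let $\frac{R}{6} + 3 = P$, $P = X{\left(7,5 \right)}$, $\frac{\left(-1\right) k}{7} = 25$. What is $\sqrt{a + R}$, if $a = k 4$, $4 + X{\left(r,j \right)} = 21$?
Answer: $2 i \sqrt{154} \approx 24.819 i$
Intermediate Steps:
$X{\left(r,j \right)} = 17$ ($X{\left(r,j \right)} = -4 + 21 = 17$)
$k = -175$ ($k = \left(-7\right) 25 = -175$)
$P = 17$
$a = -700$ ($a = \left(-175\right) 4 = -700$)
$R = 84$ ($R = -18 + 6 \cdot 17 = -18 + 102 = 84$)
$\sqrt{a + R} = \sqrt{-700 + 84} = \sqrt{-616} = 2 i \sqrt{154}$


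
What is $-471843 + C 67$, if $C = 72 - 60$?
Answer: $-471039$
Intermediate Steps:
$C = 12$ ($C = 72 - 60 = 12$)
$-471843 + C 67 = -471843 + 12 \cdot 67 = -471843 + 804 = -471039$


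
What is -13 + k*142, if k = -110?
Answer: -15633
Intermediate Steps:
-13 + k*142 = -13 - 110*142 = -13 - 15620 = -15633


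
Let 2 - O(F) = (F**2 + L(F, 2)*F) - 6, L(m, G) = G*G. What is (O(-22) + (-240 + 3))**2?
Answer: 390625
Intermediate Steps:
L(m, G) = G**2
O(F) = 8 - F**2 - 4*F (O(F) = 2 - ((F**2 + 2**2*F) - 6) = 2 - ((F**2 + 4*F) - 6) = 2 - (-6 + F**2 + 4*F) = 2 + (6 - F**2 - 4*F) = 8 - F**2 - 4*F)
(O(-22) + (-240 + 3))**2 = ((8 - 1*(-22)**2 - 4*(-22)) + (-240 + 3))**2 = ((8 - 1*484 + 88) - 237)**2 = ((8 - 484 + 88) - 237)**2 = (-388 - 237)**2 = (-625)**2 = 390625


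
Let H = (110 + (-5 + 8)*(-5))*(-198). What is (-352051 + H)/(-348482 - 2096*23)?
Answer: 370861/396690 ≈ 0.93489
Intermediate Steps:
H = -18810 (H = (110 + 3*(-5))*(-198) = (110 - 15)*(-198) = 95*(-198) = -18810)
(-352051 + H)/(-348482 - 2096*23) = (-352051 - 18810)/(-348482 - 2096*23) = -370861/(-348482 - 48208) = -370861/(-396690) = -370861*(-1/396690) = 370861/396690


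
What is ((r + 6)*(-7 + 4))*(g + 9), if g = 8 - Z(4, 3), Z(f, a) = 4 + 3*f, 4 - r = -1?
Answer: -33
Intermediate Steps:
r = 5 (r = 4 - 1*(-1) = 4 + 1 = 5)
g = -8 (g = 8 - (4 + 3*4) = 8 - (4 + 12) = 8 - 1*16 = 8 - 16 = -8)
((r + 6)*(-7 + 4))*(g + 9) = ((5 + 6)*(-7 + 4))*(-8 + 9) = (11*(-3))*1 = -33*1 = -33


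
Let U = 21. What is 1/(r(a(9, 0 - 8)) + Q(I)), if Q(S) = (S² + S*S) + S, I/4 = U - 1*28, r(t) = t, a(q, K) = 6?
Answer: 1/1546 ≈ 0.00064683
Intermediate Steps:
I = -28 (I = 4*(21 - 1*28) = 4*(21 - 28) = 4*(-7) = -28)
Q(S) = S + 2*S² (Q(S) = (S² + S²) + S = 2*S² + S = S + 2*S²)
1/(r(a(9, 0 - 8)) + Q(I)) = 1/(6 - 28*(1 + 2*(-28))) = 1/(6 - 28*(1 - 56)) = 1/(6 - 28*(-55)) = 1/(6 + 1540) = 1/1546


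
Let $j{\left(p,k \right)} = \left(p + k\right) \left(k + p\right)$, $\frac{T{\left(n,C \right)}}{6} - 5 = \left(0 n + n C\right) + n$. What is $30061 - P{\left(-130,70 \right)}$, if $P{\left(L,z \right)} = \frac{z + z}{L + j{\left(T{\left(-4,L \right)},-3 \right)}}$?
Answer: $\frac{293184902799}{9752999} \approx 30061.0$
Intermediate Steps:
$T{\left(n,C \right)} = 30 + 6 n + 6 C n$ ($T{\left(n,C \right)} = 30 + 6 \left(\left(0 n + n C\right) + n\right) = 30 + 6 \left(\left(0 + C n\right) + n\right) = 30 + 6 \left(C n + n\right) = 30 + 6 \left(n + C n\right) = 30 + \left(6 n + 6 C n\right) = 30 + 6 n + 6 C n$)
$j{\left(p,k \right)} = \left(k + p\right)^{2}$ ($j{\left(p,k \right)} = \left(k + p\right) \left(k + p\right) = \left(k + p\right)^{2}$)
$P{\left(L,z \right)} = \frac{2 z}{L + \left(3 - 24 L\right)^{2}}$ ($P{\left(L,z \right)} = \frac{z + z}{L + \left(-3 + \left(30 + 6 \left(-4\right) + 6 L \left(-4\right)\right)\right)^{2}} = \frac{2 z}{L + \left(-3 - \left(-6 + 24 L\right)\right)^{2}} = \frac{2 z}{L + \left(3 - 24 L\right)^{2}}$)
$30061 - P{\left(-130,70 \right)} = 30061 - 2 \cdot 70 \frac{1}{-130 + 9 \left(1 - -1040\right)^{2}} = 30061 - 2 \cdot 70 \frac{1}{-130 + 9 \left(1 + 1040\right)^{2}} = 30061 - 2 \cdot 70 \frac{1}{-130 + 9 \cdot 1041^{2}} = 30061 - 2 \cdot 70 \frac{1}{-130 + 9 \cdot 1083681} = 30061 - 2 \cdot 70 \frac{1}{-130 + 9753129} = 30061 - 2 \cdot 70 \cdot \frac{1}{9752999} = 30061 - \frac{140}{9752999} = \frac{293184902799}{9752999}$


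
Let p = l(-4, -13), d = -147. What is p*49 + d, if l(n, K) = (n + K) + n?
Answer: -1176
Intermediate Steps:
l(n, K) = K + 2*n (l(n, K) = (K + n) + n = K + 2*n)
p = -21 (p = -13 + 2*(-4) = -13 - 8 = -21)
p*49 + d = -21*49 - 147 = -1029 - 147 = -1176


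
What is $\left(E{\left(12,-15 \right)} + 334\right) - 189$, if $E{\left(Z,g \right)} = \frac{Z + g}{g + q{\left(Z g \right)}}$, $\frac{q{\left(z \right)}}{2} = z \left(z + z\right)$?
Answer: $\frac{6263274}{43195} \approx 145.0$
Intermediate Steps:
$q{\left(z \right)} = 4 z^{2}$ ($q{\left(z \right)} = 2 z \left(z + z\right) = 2 z 2 z = 2 \cdot 2 z^{2} = 4 z^{2}$)
$E{\left(Z,g \right)} = \frac{Z + g}{g + 4 Z^{2} g^{2}}$ ($E{\left(Z,g \right)} = \frac{Z + g}{g + 4 \left(Z g\right)^{2}} = \frac{Z + g}{g + 4 Z^{2} g^{2}}$)
$\left(E{\left(12,-15 \right)} + 334\right) - 189 = \left(\frac{12 - 15}{\left(-15\right) \left(1 + 4 \left(-15\right) 12^{2}\right)} + 334\right) - 189 = \left(\left(- \frac{1}{15}\right) \frac{1}{1 + 4 \left(-15\right) 144} \left(-3\right) + 334\right) - 189 = \left(\left(- \frac{1}{15}\right) \frac{1}{1 - 8640} \left(-3\right) + 334\right) - 189 = \left(\left(- \frac{1}{15}\right) \frac{1}{-8639} \left(-3\right) + 334\right) - 189 = \left(\left(- \frac{1}{15}\right) \left(- \frac{1}{8639}\right) \left(-3\right) + 334\right) - 189 = \left(- \frac{1}{43195} + 334\right) - 189 = \frac{14427129}{43195} - 189 = \frac{6263274}{43195}$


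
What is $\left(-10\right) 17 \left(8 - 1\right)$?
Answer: $-1190$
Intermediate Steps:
$\left(-10\right) 17 \left(8 - 1\right) = \left(-170\right) 7 = -1190$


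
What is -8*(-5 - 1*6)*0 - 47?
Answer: -47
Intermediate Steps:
-8*(-5 - 1*6)*0 - 47 = -8*(-5 - 6)*0 - 47 = -8*(-11)*0 - 47 = 88*0 - 47 = 0 - 47 = -47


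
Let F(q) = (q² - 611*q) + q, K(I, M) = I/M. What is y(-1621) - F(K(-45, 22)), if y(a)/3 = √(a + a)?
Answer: -605925/484 + 3*I*√3242 ≈ -1251.9 + 170.82*I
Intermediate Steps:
F(q) = q² - 610*q
y(a) = 3*√2*√a (y(a) = 3*√(a + a) = 3*√(2*a) = 3*(√2*√a) = 3*√2*√a)
y(-1621) - F(K(-45, 22)) = 3*√2*√(-1621) - (-45/22)*(-610 - 45/22) = 3*√2*(I*√1621) - (-45*1/22)*(-610 - 45*1/22) = 3*I*√3242 - (-45)*(-610 - 45/22)/22 = 3*I*√3242 - (-45)*(-13465)/(22*22) = 3*I*√3242 - 1*605925/484 = 3*I*√3242 - 605925/484 = -605925/484 + 3*I*√3242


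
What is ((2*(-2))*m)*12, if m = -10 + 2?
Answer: 384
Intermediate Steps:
m = -8
((2*(-2))*m)*12 = ((2*(-2))*(-8))*12 = -4*(-8)*12 = 32*12 = 384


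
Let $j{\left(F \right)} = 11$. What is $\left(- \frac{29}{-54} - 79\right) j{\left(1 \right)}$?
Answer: $- \frac{46607}{54} \approx -863.09$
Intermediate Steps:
$\left(- \frac{29}{-54} - 79\right) j{\left(1 \right)} = \left(- \frac{29}{-54} - 79\right) 11 = \left(\left(-29\right) \left(- \frac{1}{54}\right) - 79\right) 11 = \left(\frac{29}{54} - 79\right) 11 = \left(- \frac{4237}{54}\right) 11 = - \frac{46607}{54}$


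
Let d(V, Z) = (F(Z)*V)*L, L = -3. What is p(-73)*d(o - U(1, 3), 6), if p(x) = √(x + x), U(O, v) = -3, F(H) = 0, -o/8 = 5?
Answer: 0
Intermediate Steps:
o = -40 (o = -8*5 = -40)
d(V, Z) = 0 (d(V, Z) = (0*V)*(-3) = 0*(-3) = 0)
p(x) = √2*√x (p(x) = √(2*x) = √2*√x)
p(-73)*d(o - U(1, 3), 6) = (√2*√(-73))*0 = (√2*(I*√73))*0 = (I*√146)*0 = 0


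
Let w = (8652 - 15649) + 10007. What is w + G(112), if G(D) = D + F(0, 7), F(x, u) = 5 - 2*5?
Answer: 3117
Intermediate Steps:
w = 3010 (w = -6997 + 10007 = 3010)
F(x, u) = -5 (F(x, u) = 5 - 10 = -5)
G(D) = -5 + D (G(D) = D - 5 = -5 + D)
w + G(112) = 3010 + (-5 + 112) = 3010 + 107 = 3117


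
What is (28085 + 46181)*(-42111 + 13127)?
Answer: -2152525744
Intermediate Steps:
(28085 + 46181)*(-42111 + 13127) = 74266*(-28984) = -2152525744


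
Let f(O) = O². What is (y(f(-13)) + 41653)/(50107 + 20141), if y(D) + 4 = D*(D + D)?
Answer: 98771/70248 ≈ 1.4060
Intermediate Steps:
y(D) = -4 + 2*D² (y(D) = -4 + D*(D + D) = -4 + D*(2*D) = -4 + 2*D²)
(y(f(-13)) + 41653)/(50107 + 20141) = ((-4 + 2*((-13)²)²) + 41653)/(50107 + 20141) = ((-4 + 2*169²) + 41653)/70248 = ((-4 + 2*28561) + 41653)*(1/70248) = ((-4 + 57122) + 41653)*(1/70248) = (57118 + 41653)*(1/70248) = 98771*(1/70248) = 98771/70248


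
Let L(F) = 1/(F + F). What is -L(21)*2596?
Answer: -1298/21 ≈ -61.810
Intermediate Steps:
L(F) = 1/(2*F)
-L(21)*2596 = -1/(2*21)*2596 = -1*1/42*2596 = -1/42*2596 = -1298/21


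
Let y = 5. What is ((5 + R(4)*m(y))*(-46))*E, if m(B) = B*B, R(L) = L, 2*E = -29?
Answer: 70035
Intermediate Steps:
E = -29/2 (E = (1/2)*(-29) = -29/2 ≈ -14.500)
m(B) = B**2
((5 + R(4)*m(y))*(-46))*E = ((5 + 4*5**2)*(-46))*(-29/2) = ((5 + 4*25)*(-46))*(-29/2) = ((5 + 100)*(-46))*(-29/2) = (105*(-46))*(-29/2) = -4830*(-29/2) = 70035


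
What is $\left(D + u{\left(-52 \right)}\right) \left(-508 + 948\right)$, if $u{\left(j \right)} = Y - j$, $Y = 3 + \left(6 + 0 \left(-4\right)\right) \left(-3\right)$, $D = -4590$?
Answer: $-2003320$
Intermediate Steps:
$Y = -15$ ($Y = 3 + \left(6 + 0\right) \left(-3\right) = 3 + 6 \left(-3\right) = 3 - 18 = -15$)
$u{\left(j \right)} = -15 - j$
$\left(D + u{\left(-52 \right)}\right) \left(-508 + 948\right) = \left(-4590 - -37\right) \left(-508 + 948\right) = \left(-4590 + \left(-15 + 52\right)\right) 440 = \left(-4590 + 37\right) 440 = \left(-4553\right) 440 = -2003320$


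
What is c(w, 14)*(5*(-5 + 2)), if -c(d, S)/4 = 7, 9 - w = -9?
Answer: 420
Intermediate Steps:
w = 18 (w = 9 - 1*(-9) = 9 + 9 = 18)
c(d, S) = -28 (c(d, S) = -4*7 = -28)
c(w, 14)*(5*(-5 + 2)) = -140*(-5 + 2) = -140*(-3) = -28*(-15) = 420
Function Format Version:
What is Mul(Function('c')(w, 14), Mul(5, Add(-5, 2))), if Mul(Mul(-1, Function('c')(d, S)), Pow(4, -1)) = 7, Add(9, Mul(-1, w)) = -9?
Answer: 420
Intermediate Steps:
w = 18 (w = Add(9, Mul(-1, -9)) = Add(9, 9) = 18)
Function('c')(d, S) = -28 (Function('c')(d, S) = Mul(-4, 7) = -28)
Mul(Function('c')(w, 14), Mul(5, Add(-5, 2))) = Mul(-28, Mul(5, Add(-5, 2))) = Mul(-28, Mul(5, -3)) = Mul(-28, -15) = 420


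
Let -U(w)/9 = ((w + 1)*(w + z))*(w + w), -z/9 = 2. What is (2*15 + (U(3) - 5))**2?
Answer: 10660225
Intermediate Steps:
z = -18 (z = -9*2 = -18)
U(w) = -18*w*(1 + w)*(-18 + w) (U(w) = -9*(w + 1)*(w - 18)*(w + w) = -9*(1 + w)*(-18 + w)*2*w = -18*w*(1 + w)*(-18 + w))
(2*15 + (U(3) - 5))**2 = (2*15 + (18*3*(18 - 1*3**2 + 17*3) - 5))**2 = (30 + (18*3*(18 - 1*9 + 51) - 5))**2 = (30 + (18*3*(18 - 9 + 51) - 5))**2 = (30 + (18*3*60 - 5))**2 = (30 + (3240 - 5))**2 = (30 + 3235)**2 = 3265**2 = 10660225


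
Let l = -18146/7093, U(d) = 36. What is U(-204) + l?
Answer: 237202/7093 ≈ 33.442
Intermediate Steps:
l = -18146/7093 (l = -18146*1/7093 = -18146/7093 ≈ -2.5583)
U(-204) + l = 36 - 18146/7093 = 237202/7093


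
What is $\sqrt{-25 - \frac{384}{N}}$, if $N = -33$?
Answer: $\frac{7 i \sqrt{33}}{11} \approx 3.6556 i$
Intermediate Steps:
$\sqrt{-25 - \frac{384}{N}} = \sqrt{-25 - \frac{384}{-33}} = \sqrt{-25 - - \frac{128}{11}} = \sqrt{-25 + \frac{128}{11}} = \sqrt{- \frac{147}{11}} = \frac{7 i \sqrt{33}}{11}$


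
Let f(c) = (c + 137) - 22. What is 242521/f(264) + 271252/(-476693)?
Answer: 115505258545/180666647 ≈ 639.33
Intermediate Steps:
f(c) = 115 + c (f(c) = (137 + c) - 22 = 115 + c)
242521/f(264) + 271252/(-476693) = 242521/(115 + 264) + 271252/(-476693) = 242521/379 + 271252*(-1/476693) = 242521*(1/379) - 271252/476693 = 242521/379 - 271252/476693 = 115505258545/180666647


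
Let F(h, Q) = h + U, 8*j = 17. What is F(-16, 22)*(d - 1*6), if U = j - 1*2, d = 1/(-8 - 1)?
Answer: 6985/72 ≈ 97.014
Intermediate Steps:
j = 17/8 (j = (⅛)*17 = 17/8 ≈ 2.1250)
d = -⅑ (d = 1/(-9) = -⅑ ≈ -0.11111)
U = ⅛ (U = 17/8 - 1*2 = 17/8 - 2 = ⅛ ≈ 0.12500)
F(h, Q) = ⅛ + h (F(h, Q) = h + ⅛ = ⅛ + h)
F(-16, 22)*(d - 1*6) = (⅛ - 16)*(-⅑ - 1*6) = -127*(-⅑ - 6)/8 = -127/8*(-55/9) = 6985/72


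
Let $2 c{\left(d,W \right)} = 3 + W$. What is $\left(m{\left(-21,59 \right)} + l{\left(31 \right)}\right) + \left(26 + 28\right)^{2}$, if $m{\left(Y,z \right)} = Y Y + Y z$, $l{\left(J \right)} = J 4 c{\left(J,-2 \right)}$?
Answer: $2180$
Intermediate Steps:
$c{\left(d,W \right)} = \frac{3}{2} + \frac{W}{2}$ ($c{\left(d,W \right)} = \frac{3 + W}{2} = \frac{3}{2} + \frac{W}{2}$)
$l{\left(J \right)} = 2 J$ ($l{\left(J \right)} = J 4 \left(\frac{3}{2} + \frac{1}{2} \left(-2\right)\right) = 4 J \left(\frac{3}{2} - 1\right) = 4 J \frac{1}{2} = 2 J$)
$m{\left(Y,z \right)} = Y^{2} + Y z$
$\left(m{\left(-21,59 \right)} + l{\left(31 \right)}\right) + \left(26 + 28\right)^{2} = \left(- 21 \left(-21 + 59\right) + 2 \cdot 31\right) + \left(26 + 28\right)^{2} = \left(\left(-21\right) 38 + 62\right) + 54^{2} = \left(-798 + 62\right) + 2916 = -736 + 2916 = 2180$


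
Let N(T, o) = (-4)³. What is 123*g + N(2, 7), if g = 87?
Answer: 10637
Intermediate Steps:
N(T, o) = -64
123*g + N(2, 7) = 123*87 - 64 = 10701 - 64 = 10637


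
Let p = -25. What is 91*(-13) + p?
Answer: -1208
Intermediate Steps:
91*(-13) + p = 91*(-13) - 25 = -1183 - 25 = -1208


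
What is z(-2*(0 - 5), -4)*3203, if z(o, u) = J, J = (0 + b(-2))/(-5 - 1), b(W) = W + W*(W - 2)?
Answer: -3203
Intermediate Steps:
b(W) = W + W*(-2 + W)
J = -1 (J = (0 - 2*(-1 - 2))/(-5 - 1) = (0 - 2*(-3))/(-6) = (0 + 6)*(-⅙) = 6*(-⅙) = -1)
z(o, u) = -1
z(-2*(0 - 5), -4)*3203 = -1*3203 = -3203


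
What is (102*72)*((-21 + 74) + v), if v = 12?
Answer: 477360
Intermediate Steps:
(102*72)*((-21 + 74) + v) = (102*72)*((-21 + 74) + 12) = 7344*(53 + 12) = 7344*65 = 477360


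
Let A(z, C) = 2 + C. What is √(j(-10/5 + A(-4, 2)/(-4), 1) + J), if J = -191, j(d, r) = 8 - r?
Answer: 2*I*√46 ≈ 13.565*I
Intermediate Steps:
√(j(-10/5 + A(-4, 2)/(-4), 1) + J) = √((8 - 1*1) - 191) = √((8 - 1) - 191) = √(7 - 191) = √(-184) = 2*I*√46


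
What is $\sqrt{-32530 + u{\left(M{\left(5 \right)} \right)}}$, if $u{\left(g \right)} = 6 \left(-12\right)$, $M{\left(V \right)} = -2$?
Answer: $i \sqrt{32602} \approx 180.56 i$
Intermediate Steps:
$u{\left(g \right)} = -72$
$\sqrt{-32530 + u{\left(M{\left(5 \right)} \right)}} = \sqrt{-32530 - 72} = \sqrt{-32602} = i \sqrt{32602}$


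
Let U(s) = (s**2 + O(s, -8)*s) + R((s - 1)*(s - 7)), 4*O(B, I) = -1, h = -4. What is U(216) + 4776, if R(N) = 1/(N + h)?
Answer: 2308464919/44931 ≈ 51378.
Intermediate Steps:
O(B, I) = -1/4 (O(B, I) = (1/4)*(-1) = -1/4)
R(N) = 1/(-4 + N) (R(N) = 1/(N - 4) = 1/(-4 + N))
U(s) = s**2 + 1/(-4 + (-1 + s)*(-7 + s)) - s/4 (U(s) = (s**2 - s/4) + 1/(-4 + (s - 1)*(s - 7)) = (s**2 - s/4) + 1/(-4 + (-1 + s)*(-7 + s)) = s**2 + 1/(-4 + (-1 + s)*(-7 + s)) - s/4)
U(216) + 4776 = (4 + 216*(-1 + 4*216)*(3 + 216**2 - 8*216))/(4*(3 + 216**2 - 8*216)) + 4776 = (4 + 216*(-1 + 864)*(3 + 46656 - 1728))/(4*(3 + 46656 - 1728)) + 4776 = (1/4)*(4 + 216*863*44931)/44931 + 4776 = (1/4)*(1/44931)*(4 + 8375497848) + 4776 = (1/4)*(1/44931)*8375497852 + 4776 = 2093874463/44931 + 4776 = 2308464919/44931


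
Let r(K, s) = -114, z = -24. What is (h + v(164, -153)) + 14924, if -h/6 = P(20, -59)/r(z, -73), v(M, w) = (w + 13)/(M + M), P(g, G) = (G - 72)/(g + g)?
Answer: 465013169/31160 ≈ 14923.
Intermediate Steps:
P(g, G) = (-72 + G)/(2*g) (P(g, G) = (-72 + G)/((2*g)) = (-72 + G)*(1/(2*g)) = (-72 + G)/(2*g))
v(M, w) = (13 + w)/(2*M) (v(M, w) = (13 + w)/((2*M)) = (13 + w)*(1/(2*M)) = (13 + w)/(2*M))
h = -131/760 (h = -6*(1/2)*(-72 - 59)/20/(-114) = -6*(1/2)*(1/20)*(-131)*(-1)/114 = -(-393)*(-1)/(20*114) = -6*131/4560 = -131/760 ≈ -0.17237)
(h + v(164, -153)) + 14924 = (-131/760 + (1/2)*(13 - 153)/164) + 14924 = (-131/760 + (1/2)*(1/164)*(-140)) + 14924 = (-131/760 - 35/82) + 14924 = -18671/31160 + 14924 = 465013169/31160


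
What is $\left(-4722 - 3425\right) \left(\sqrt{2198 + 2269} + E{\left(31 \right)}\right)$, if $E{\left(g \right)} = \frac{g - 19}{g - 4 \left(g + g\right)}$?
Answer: $\frac{97764}{217} - 8147 \sqrt{4467} \approx -5.4406 \cdot 10^{5}$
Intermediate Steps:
$E{\left(g \right)} = - \frac{-19 + g}{7 g}$ ($E{\left(g \right)} = \frac{-19 + g}{g - 4 \cdot 2 g} = \frac{-19 + g}{g - 8 g} = \frac{-19 + g}{\left(-7\right) g} = \left(-19 + g\right) \left(- \frac{1}{7 g}\right) = - \frac{-19 + g}{7 g}$)
$\left(-4722 - 3425\right) \left(\sqrt{2198 + 2269} + E{\left(31 \right)}\right) = \left(-4722 - 3425\right) \left(\sqrt{2198 + 2269} + \frac{19 - 31}{7 \cdot 31}\right) = \left(-4722 - 3425\right) \left(\sqrt{4467} + \frac{1}{7} \cdot \frac{1}{31} \left(19 - 31\right)\right) = \left(-4722 - 3425\right) \left(\sqrt{4467} + \frac{1}{7} \cdot \frac{1}{31} \left(-12\right)\right) = - 8147 \left(\sqrt{4467} - \frac{12}{217}\right) = - 8147 \left(- \frac{12}{217} + \sqrt{4467}\right) = \frac{97764}{217} - 8147 \sqrt{4467}$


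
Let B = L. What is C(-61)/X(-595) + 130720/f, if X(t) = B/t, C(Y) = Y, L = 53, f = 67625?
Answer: 492275507/716825 ≈ 686.74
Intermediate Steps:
B = 53
X(t) = 53/t
C(-61)/X(-595) + 130720/f = -61/(53/(-595)) + 130720/67625 = -61/(53*(-1/595)) + 130720*(1/67625) = -61/(-53/595) + 26144/13525 = -61*(-595/53) + 26144/13525 = 36295/53 + 26144/13525 = 492275507/716825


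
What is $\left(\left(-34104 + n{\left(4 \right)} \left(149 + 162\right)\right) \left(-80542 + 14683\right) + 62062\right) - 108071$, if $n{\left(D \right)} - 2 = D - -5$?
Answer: $2020705688$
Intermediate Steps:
$n{\left(D \right)} = 7 + D$ ($n{\left(D \right)} = 2 + \left(D - -5\right) = 2 + \left(D + 5\right) = 2 + \left(5 + D\right) = 7 + D$)
$\left(\left(-34104 + n{\left(4 \right)} \left(149 + 162\right)\right) \left(-80542 + 14683\right) + 62062\right) - 108071 = \left(\left(-34104 + \left(7 + 4\right) \left(149 + 162\right)\right) \left(-80542 + 14683\right) + 62062\right) - 108071 = \left(\left(-34104 + 11 \cdot 311\right) \left(-65859\right) + 62062\right) - 108071 = \left(\left(-34104 + 3421\right) \left(-65859\right) + 62062\right) - 108071 = \left(\left(-30683\right) \left(-65859\right) + 62062\right) - 108071 = \left(2020751697 + 62062\right) - 108071 = 2020813759 - 108071 = 2020705688$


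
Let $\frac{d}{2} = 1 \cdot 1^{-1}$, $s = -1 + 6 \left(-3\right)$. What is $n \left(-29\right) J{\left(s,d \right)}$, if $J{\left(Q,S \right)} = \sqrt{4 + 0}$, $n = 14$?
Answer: $-812$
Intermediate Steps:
$s = -19$ ($s = -1 - 18 = -19$)
$d = 2$ ($d = 2 \cdot 1 \cdot 1^{-1} = 2 \cdot 1 \cdot 1 = 2 \cdot 1 = 2$)
$J{\left(Q,S \right)} = 2$ ($J{\left(Q,S \right)} = \sqrt{4} = 2$)
$n \left(-29\right) J{\left(s,d \right)} = 14 \left(-29\right) 2 = \left(-406\right) 2 = -812$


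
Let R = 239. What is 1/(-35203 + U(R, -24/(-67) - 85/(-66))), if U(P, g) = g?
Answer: -4422/155660387 ≈ -2.8408e-5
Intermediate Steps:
1/(-35203 + U(R, -24/(-67) - 85/(-66))) = 1/(-35203 + (-24/(-67) - 85/(-66))) = 1/(-35203 + (-24*(-1/67) - 85*(-1/66))) = 1/(-35203 + (24/67 + 85/66)) = 1/(-35203 + 7279/4422) = 1/(-155660387/4422) = -4422/155660387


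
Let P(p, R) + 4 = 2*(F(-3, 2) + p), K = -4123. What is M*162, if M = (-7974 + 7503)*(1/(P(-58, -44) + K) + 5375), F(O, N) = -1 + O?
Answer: -581144619816/1417 ≈ -4.1012e+8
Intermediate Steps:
P(p, R) = -12 + 2*p (P(p, R) = -4 + 2*((-1 - 3) + p) = -4 + 2*(-4 + p) = -4 + (-8 + 2*p) = -12 + 2*p)
M = -3587312468/1417 (M = (-7974 + 7503)*(1/((-12 + 2*(-58)) - 4123) + 5375) = -471*(1/((-12 - 116) - 4123) + 5375) = -471*(1/(-128 - 4123) + 5375) = -471*(1/(-4251) + 5375) = -471*(-1/4251 + 5375) = -471*22849124/4251 = -3587312468/1417 ≈ -2.5316e+6)
M*162 = -3587312468/1417*162 = -581144619816/1417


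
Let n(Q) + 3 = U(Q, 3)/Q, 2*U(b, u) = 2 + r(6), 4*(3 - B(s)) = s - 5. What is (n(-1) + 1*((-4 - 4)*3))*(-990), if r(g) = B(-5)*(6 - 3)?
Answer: 71775/2 ≈ 35888.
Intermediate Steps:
B(s) = 17/4 - s/4 (B(s) = 3 - (s - 5)/4 = 3 - (-5 + s)/4 = 3 + (5/4 - s/4) = 17/4 - s/4)
r(g) = 33/2 (r(g) = (17/4 - ¼*(-5))*(6 - 3) = (17/4 + 5/4)*3 = (11/2)*3 = 33/2)
U(b, u) = 37/4 (U(b, u) = (2 + 33/2)/2 = (½)*(37/2) = 37/4)
n(Q) = -3 + 37/(4*Q)
(n(-1) + 1*((-4 - 4)*3))*(-990) = ((-3 + (37/4)/(-1)) + 1*((-4 - 4)*3))*(-990) = ((-3 + (37/4)*(-1)) + 1*(-8*3))*(-990) = ((-3 - 37/4) + 1*(-24))*(-990) = (-49/4 - 24)*(-990) = -145/4*(-990) = 71775/2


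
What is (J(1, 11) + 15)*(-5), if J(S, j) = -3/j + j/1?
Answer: -1415/11 ≈ -128.64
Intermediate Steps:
J(S, j) = j - 3/j (J(S, j) = -3/j + j*1 = -3/j + j = j - 3/j)
(J(1, 11) + 15)*(-5) = ((11 - 3/11) + 15)*(-5) = (118/11 + 15)*(-5) = (283/11)*(-5) = -1415/11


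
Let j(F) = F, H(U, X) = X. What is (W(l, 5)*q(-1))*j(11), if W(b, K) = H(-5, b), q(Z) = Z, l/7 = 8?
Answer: -616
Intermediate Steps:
l = 56 (l = 7*8 = 56)
W(b, K) = b
(W(l, 5)*q(-1))*j(11) = (56*(-1))*11 = -56*11 = -616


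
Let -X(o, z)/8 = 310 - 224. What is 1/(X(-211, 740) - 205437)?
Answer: -1/206125 ≈ -4.8514e-6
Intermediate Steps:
X(o, z) = -688 (X(o, z) = -8*(310 - 224) = -8*86 = -688)
1/(X(-211, 740) - 205437) = 1/(-688 - 205437) = 1/(-206125) = -1/206125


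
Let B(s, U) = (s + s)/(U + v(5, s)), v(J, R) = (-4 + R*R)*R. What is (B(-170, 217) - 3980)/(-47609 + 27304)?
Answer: 3910033920/19948050283 ≈ 0.19601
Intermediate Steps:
v(J, R) = R*(-4 + R²) (v(J, R) = (-4 + R²)*R = R*(-4 + R²))
B(s, U) = 2*s/(U + s*(-4 + s²)) (B(s, U) = (s + s)/(U + s*(-4 + s²)) = (2*s)/(U + s*(-4 + s²)) = 2*s/(U + s*(-4 + s²)))
(B(-170, 217) - 3980)/(-47609 + 27304) = (2*(-170)/(217 - 170*(-4 + (-170)²)) - 3980)/(-47609 + 27304) = (2*(-170)/(217 - 170*(-4 + 28900)) - 3980)/(-20305) = (2*(-170)/(217 - 170*28896) - 3980)*(-1/20305) = (2*(-170)/(217 - 4912320) - 3980)*(-1/20305) = (2*(-170)/(-4912103) - 3980)*(-1/20305) = (2*(-170)*(-1/4912103) - 3980)*(-1/20305) = (340/4912103 - 3980)*(-1/20305) = -19550169600/4912103*(-1/20305) = 3910033920/19948050283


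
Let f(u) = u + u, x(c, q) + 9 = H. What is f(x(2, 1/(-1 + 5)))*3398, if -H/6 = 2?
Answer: -142716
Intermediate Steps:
H = -12 (H = -6*2 = -12)
x(c, q) = -21 (x(c, q) = -9 - 12 = -21)
f(u) = 2*u
f(x(2, 1/(-1 + 5)))*3398 = (2*(-21))*3398 = -42*3398 = -142716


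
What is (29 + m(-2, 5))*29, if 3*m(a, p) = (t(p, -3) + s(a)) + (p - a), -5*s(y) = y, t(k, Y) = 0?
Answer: 13688/15 ≈ 912.53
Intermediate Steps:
s(y) = -y/5
m(a, p) = -2*a/5 + p/3 (m(a, p) = ((0 - a/5) + (p - a))/3 = (-a/5 + (p - a))/3 = (p - 6*a/5)/3 = -2*a/5 + p/3)
(29 + m(-2, 5))*29 = (29 + (-⅖*(-2) + (⅓)*5))*29 = (29 + (⅘ + 5/3))*29 = (29 + 37/15)*29 = (472/15)*29 = 13688/15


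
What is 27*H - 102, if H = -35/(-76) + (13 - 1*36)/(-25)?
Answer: -122979/1900 ≈ -64.726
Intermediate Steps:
H = 2623/1900 (H = -35*(-1/76) + (13 - 36)*(-1/25) = 35/76 - 23*(-1/25) = 35/76 + 23/25 = 2623/1900 ≈ 1.3805)
27*H - 102 = 27*(2623/1900) - 102 = 70821/1900 - 102 = -122979/1900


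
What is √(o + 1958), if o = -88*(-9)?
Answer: 5*√110 ≈ 52.440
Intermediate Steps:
o = 792
√(o + 1958) = √(792 + 1958) = √2750 = 5*√110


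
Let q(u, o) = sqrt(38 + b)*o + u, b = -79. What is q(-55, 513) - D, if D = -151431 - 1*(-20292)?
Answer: 131084 + 513*I*sqrt(41) ≈ 1.3108e+5 + 3284.8*I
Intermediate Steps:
q(u, o) = u + I*o*sqrt(41) (q(u, o) = sqrt(38 - 79)*o + u = sqrt(-41)*o + u = (I*sqrt(41))*o + u = I*o*sqrt(41) + u = u + I*o*sqrt(41))
D = -131139 (D = -151431 + 20292 = -131139)
q(-55, 513) - D = (-55 + I*513*sqrt(41)) - 1*(-131139) = (-55 + 513*I*sqrt(41)) + 131139 = 131084 + 513*I*sqrt(41)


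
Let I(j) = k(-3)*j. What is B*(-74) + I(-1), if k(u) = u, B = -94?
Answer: 6959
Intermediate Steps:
I(j) = -3*j
B*(-74) + I(-1) = -94*(-74) - 3*(-1) = 6956 + 3 = 6959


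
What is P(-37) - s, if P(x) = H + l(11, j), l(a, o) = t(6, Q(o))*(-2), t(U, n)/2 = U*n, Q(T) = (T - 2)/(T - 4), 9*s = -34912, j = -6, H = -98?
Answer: 169286/45 ≈ 3761.9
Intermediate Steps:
s = -34912/9 (s = (⅑)*(-34912) = -34912/9 ≈ -3879.1)
Q(T) = (-2 + T)/(-4 + T)
t(U, n) = 2*U*n (t(U, n) = 2*(U*n) = 2*U*n)
l(a, o) = -24*(-2 + o)/(-4 + o) (l(a, o) = (2*6*((-2 + o)/(-4 + o)))*(-2) = (12*(-2 + o)/(-4 + o))*(-2) = -24*(-2 + o)/(-4 + o))
P(x) = -586/5 (P(x) = -98 + 24*(2 - 1*(-6))/(-4 - 6) = -98 + 24*(2 + 6)/(-10) = -98 + 24*(-⅒)*8 = -98 - 96/5 = -586/5)
P(-37) - s = -586/5 - 1*(-34912/9) = -586/5 + 34912/9 = 169286/45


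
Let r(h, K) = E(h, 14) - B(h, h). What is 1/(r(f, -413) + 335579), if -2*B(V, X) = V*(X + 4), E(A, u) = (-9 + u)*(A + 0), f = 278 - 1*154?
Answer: 1/344135 ≈ 2.9058e-6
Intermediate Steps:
f = 124 (f = 278 - 154 = 124)
E(A, u) = A*(-9 + u) (E(A, u) = (-9 + u)*A = A*(-9 + u))
B(V, X) = -V*(4 + X)/2 (B(V, X) = -V*(X + 4)/2 = -V*(4 + X)/2)
r(h, K) = 5*h + h*(4 + h)/2 (r(h, K) = h*(-9 + 14) - (-1)*h*(4 + h)/2 = h*5 + h*(4 + h)/2 = 5*h + h*(4 + h)/2)
1/(r(f, -413) + 335579) = 1/((½)*124*(14 + 124) + 335579) = 1/((½)*124*138 + 335579) = 1/(8556 + 335579) = 1/344135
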